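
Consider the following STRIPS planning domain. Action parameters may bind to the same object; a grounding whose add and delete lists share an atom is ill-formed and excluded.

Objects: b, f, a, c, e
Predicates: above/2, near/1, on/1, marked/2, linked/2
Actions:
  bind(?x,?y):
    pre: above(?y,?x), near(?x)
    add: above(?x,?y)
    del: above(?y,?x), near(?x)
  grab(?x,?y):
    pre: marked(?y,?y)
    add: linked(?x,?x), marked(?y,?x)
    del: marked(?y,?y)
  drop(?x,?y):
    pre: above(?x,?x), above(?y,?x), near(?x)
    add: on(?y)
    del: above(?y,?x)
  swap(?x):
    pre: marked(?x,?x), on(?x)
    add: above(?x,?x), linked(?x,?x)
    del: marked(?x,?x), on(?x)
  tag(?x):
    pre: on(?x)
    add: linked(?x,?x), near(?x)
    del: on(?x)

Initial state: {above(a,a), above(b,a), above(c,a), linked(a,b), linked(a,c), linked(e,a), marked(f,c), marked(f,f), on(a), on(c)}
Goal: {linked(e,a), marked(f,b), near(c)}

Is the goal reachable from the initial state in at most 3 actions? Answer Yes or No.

Yes

1. grab(b,f)  →  {above(a,a), above(b,a), above(c,a), linked(a,b), linked(a,c), linked(b,b), linked(e,a), marked(f,b), marked(f,c), on(a), on(c)}
2. tag(c)  →  {above(a,a), above(b,a), above(c,a), linked(a,b), linked(a,c), linked(b,b), linked(c,c), linked(e,a), marked(f,b), marked(f,c), near(c), on(a)}
optimal plan length = 2; 2 ≤ 3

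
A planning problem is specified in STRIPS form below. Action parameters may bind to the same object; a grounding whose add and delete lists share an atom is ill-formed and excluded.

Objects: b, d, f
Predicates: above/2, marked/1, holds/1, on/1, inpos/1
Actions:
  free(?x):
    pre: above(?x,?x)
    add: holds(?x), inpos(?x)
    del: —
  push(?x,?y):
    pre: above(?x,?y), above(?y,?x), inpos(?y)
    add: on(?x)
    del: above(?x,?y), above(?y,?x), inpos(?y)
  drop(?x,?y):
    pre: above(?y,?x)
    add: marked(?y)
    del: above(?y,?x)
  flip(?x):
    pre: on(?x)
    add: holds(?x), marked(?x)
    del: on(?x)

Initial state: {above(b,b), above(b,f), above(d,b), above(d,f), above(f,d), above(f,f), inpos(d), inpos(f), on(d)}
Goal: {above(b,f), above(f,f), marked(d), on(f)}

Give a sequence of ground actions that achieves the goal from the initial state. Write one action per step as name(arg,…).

1. push(f,d)  →  {above(b,b), above(b,f), above(d,b), above(f,f), inpos(f), on(d), on(f)}
2. drop(b,d)  →  {above(b,b), above(b,f), above(f,f), inpos(f), marked(d), on(d), on(f)}

push(f,d); drop(b,d)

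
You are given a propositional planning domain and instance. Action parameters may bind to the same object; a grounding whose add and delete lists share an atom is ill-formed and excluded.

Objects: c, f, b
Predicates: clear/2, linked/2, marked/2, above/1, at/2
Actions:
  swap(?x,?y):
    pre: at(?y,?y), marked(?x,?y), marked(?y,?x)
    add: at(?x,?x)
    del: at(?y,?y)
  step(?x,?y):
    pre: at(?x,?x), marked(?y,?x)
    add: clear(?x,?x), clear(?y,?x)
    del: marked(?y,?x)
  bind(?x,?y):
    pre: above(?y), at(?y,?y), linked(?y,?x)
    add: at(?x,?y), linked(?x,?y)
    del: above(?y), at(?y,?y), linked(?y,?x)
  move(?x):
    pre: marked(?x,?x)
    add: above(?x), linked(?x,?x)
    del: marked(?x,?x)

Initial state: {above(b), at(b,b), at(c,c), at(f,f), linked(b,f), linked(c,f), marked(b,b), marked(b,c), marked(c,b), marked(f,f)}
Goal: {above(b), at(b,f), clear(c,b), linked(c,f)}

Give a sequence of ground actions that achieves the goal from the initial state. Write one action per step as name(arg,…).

step(b,c); bind(f,b); move(f); bind(b,f); move(b)

1. step(b,c)  →  {above(b), at(b,b), at(c,c), at(f,f), clear(b,b), clear(c,b), linked(b,f), linked(c,f), marked(b,b), marked(b,c), marked(f,f)}
2. bind(f,b)  →  {at(c,c), at(f,b), at(f,f), clear(b,b), clear(c,b), linked(c,f), linked(f,b), marked(b,b), marked(b,c), marked(f,f)}
3. move(f)  →  {above(f), at(c,c), at(f,b), at(f,f), clear(b,b), clear(c,b), linked(c,f), linked(f,b), linked(f,f), marked(b,b), marked(b,c)}
4. bind(b,f)  →  {at(b,f), at(c,c), at(f,b), clear(b,b), clear(c,b), linked(b,f), linked(c,f), linked(f,f), marked(b,b), marked(b,c)}
5. move(b)  →  {above(b), at(b,f), at(c,c), at(f,b), clear(b,b), clear(c,b), linked(b,b), linked(b,f), linked(c,f), linked(f,f), marked(b,c)}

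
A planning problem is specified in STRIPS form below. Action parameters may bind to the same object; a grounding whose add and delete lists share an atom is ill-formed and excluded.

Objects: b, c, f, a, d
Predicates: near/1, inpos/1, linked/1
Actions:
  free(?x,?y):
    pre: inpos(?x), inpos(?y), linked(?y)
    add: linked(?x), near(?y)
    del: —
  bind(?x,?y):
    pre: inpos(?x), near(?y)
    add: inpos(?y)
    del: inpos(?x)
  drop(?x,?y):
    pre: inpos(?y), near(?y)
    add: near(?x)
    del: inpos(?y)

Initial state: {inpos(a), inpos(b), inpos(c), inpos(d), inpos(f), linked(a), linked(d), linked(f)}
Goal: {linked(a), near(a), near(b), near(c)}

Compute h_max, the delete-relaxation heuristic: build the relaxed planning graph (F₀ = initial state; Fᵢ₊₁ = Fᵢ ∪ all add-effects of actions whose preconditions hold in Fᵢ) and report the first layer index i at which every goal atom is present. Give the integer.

F0 = init (8 atoms)
F1 = F0 ∪ {linked(b), linked(c), near(a), near(d), near(f)}  (13 atoms)
F2 = F1 ∪ {near(b), near(c)}  (15 atoms)
goal ⊆ F2  ⇒  h_max = 2

2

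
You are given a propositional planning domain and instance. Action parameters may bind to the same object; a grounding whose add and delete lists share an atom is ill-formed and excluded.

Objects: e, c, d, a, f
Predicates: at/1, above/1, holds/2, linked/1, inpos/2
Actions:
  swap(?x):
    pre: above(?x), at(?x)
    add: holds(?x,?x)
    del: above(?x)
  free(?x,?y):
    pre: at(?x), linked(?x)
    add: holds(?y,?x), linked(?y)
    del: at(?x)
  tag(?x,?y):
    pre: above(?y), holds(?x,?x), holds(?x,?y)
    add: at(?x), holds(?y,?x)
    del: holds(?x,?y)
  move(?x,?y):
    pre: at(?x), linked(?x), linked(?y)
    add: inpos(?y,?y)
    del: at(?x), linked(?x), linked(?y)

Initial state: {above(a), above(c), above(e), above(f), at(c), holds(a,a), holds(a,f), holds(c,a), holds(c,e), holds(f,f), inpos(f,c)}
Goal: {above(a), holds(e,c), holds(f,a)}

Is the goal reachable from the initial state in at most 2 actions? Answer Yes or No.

No

1. swap(c)  →  {above(a), above(e), above(f), at(c), holds(a,a), holds(a,f), holds(c,a), holds(c,c), holds(c,e), holds(f,f), inpos(f,c)}
2. tag(c,e)  →  {above(a), above(e), above(f), at(c), holds(a,a), holds(a,f), holds(c,a), holds(c,c), holds(e,c), holds(f,f), inpos(f,c)}
3. tag(a,f)  →  {above(a), above(e), above(f), at(a), at(c), holds(a,a), holds(c,a), holds(c,c), holds(e,c), holds(f,a), holds(f,f), inpos(f,c)}
optimal plan length = 3; 3 > 2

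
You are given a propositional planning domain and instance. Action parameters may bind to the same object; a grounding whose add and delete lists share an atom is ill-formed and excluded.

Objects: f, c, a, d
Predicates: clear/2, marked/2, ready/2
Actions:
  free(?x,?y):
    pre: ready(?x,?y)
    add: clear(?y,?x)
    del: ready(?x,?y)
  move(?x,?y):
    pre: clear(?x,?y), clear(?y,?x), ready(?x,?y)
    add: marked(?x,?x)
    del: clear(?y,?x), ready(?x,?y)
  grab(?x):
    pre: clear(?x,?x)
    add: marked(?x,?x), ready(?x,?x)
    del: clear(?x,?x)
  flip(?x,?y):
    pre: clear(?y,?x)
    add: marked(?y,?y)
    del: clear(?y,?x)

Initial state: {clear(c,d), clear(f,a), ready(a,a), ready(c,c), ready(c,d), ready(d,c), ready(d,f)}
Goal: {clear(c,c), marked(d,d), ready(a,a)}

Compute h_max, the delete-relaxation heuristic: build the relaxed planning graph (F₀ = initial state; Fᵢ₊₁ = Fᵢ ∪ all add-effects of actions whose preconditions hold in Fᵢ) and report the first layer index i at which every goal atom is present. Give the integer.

F0 = init (7 atoms)
F1 = F0 ∪ {clear(a,a), clear(c,c), clear(d,c), clear(f,d), marked(c,c), marked(f,f)}  (13 atoms)
F2 = F1 ∪ {marked(a,a), marked(d,d)}  (15 atoms)
goal ⊆ F2  ⇒  h_max = 2

2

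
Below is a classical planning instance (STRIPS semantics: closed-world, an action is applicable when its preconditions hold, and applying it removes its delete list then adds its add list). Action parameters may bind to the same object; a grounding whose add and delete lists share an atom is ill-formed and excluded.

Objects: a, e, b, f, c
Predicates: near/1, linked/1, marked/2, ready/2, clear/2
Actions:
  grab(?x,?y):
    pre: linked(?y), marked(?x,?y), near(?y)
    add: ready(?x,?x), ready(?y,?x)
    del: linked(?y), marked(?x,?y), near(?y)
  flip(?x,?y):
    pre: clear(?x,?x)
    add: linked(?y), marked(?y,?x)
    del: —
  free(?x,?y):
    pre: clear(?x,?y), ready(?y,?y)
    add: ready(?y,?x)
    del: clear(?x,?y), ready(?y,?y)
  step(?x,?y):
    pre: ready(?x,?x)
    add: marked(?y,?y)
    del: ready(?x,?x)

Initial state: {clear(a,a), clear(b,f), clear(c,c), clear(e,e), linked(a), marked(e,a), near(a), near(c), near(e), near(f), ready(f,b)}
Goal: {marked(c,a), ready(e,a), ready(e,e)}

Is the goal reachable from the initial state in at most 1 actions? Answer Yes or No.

1. grab(e,a)  →  {clear(a,a), clear(b,f), clear(c,c), clear(e,e), near(c), near(e), near(f), ready(a,e), ready(e,e), ready(f,b)}
2. flip(a,e)  →  {clear(a,a), clear(b,f), clear(c,c), clear(e,e), linked(e), marked(e,a), near(c), near(e), near(f), ready(a,e), ready(e,e), ready(f,b)}
3. flip(a,c)  →  {clear(a,a), clear(b,f), clear(c,c), clear(e,e), linked(c), linked(e), marked(c,a), marked(e,a), near(c), near(e), near(f), ready(a,e), ready(e,e), ready(f,b)}
4. flip(e,a)  →  {clear(a,a), clear(b,f), clear(c,c), clear(e,e), linked(a), linked(c), linked(e), marked(a,e), marked(c,a), marked(e,a), near(c), near(e), near(f), ready(a,e), ready(e,e), ready(f,b)}
5. grab(a,e)  →  {clear(a,a), clear(b,f), clear(c,c), clear(e,e), linked(a), linked(c), marked(c,a), marked(e,a), near(c), near(f), ready(a,a), ready(a,e), ready(e,a), ready(e,e), ready(f,b)}
optimal plan length = 5; 5 > 1

No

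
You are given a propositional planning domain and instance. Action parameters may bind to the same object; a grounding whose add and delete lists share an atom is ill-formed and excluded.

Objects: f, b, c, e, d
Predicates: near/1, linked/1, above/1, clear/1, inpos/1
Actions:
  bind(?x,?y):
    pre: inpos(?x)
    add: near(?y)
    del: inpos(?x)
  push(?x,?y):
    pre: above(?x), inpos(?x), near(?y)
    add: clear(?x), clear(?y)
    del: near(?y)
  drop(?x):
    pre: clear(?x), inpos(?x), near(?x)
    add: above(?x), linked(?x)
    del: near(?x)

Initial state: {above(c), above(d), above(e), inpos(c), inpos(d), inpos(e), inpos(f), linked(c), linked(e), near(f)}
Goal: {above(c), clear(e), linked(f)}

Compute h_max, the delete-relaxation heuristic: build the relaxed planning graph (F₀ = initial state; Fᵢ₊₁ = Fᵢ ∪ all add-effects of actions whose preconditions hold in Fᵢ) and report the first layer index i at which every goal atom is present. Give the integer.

F0 = init (10 atoms)
F1 = F0 ∪ {clear(c), clear(d), clear(e), clear(f), near(b), near(c), near(d), near(e)}  (18 atoms)
F2 = F1 ∪ {above(f), clear(b), linked(d), linked(f)}  (22 atoms)
goal ⊆ F2  ⇒  h_max = 2

2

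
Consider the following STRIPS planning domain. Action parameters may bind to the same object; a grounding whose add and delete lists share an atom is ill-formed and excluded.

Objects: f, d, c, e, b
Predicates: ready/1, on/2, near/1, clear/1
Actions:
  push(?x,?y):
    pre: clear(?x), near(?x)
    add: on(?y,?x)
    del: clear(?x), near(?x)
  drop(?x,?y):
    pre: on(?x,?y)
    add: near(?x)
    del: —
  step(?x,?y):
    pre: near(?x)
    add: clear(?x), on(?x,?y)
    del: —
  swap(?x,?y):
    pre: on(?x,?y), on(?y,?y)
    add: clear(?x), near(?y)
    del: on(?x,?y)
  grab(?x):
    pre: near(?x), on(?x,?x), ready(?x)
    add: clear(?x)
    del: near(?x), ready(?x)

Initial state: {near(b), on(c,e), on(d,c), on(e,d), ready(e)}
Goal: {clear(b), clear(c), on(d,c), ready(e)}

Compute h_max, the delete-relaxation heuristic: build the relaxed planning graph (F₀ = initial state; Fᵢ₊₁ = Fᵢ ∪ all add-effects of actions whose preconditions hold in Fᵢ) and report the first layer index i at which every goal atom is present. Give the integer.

2

F0 = init (5 atoms)
F1 = F0 ∪ {clear(b), near(c), near(d), near(e), on(b,b), on(b,c), on(b,d), on(b,e), on(b,f)}  (14 atoms)
F2 = F1 ∪ {clear(c), clear(d), clear(e), on(c,b), on(c,c), on(c,d), on(c,f), on(d,b), on(d,d), on(d,e), on(d,f), on(e,b), on(e,c), on(e,e), on(e,f), on(f,b)}  (30 atoms)
goal ⊆ F2  ⇒  h_max = 2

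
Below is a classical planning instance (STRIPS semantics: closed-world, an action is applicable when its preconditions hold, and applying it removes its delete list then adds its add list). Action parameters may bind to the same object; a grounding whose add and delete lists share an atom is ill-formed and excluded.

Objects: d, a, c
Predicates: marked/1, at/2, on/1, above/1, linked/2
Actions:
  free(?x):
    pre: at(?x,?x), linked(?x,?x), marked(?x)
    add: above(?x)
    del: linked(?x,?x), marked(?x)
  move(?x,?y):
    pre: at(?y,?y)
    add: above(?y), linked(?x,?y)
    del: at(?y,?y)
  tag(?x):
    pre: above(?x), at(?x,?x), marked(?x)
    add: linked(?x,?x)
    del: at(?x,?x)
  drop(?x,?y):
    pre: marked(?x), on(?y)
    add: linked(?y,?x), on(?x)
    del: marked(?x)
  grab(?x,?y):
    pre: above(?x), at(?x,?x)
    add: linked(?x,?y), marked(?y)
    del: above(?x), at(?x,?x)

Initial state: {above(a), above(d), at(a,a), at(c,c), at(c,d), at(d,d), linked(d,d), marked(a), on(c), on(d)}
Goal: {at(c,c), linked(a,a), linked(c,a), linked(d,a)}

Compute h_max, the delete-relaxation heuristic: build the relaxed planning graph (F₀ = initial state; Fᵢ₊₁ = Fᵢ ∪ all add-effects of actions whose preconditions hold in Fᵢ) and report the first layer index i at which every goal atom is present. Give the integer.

1

F0 = init (10 atoms)
F1 = F0 ∪ {above(c), linked(a,a), linked(a,c), linked(a,d), linked(c,a), linked(c,c), linked(c,d), linked(d,a), linked(d,c), marked(c), marked(d), on(a)}  (22 atoms)
goal ⊆ F1  ⇒  h_max = 1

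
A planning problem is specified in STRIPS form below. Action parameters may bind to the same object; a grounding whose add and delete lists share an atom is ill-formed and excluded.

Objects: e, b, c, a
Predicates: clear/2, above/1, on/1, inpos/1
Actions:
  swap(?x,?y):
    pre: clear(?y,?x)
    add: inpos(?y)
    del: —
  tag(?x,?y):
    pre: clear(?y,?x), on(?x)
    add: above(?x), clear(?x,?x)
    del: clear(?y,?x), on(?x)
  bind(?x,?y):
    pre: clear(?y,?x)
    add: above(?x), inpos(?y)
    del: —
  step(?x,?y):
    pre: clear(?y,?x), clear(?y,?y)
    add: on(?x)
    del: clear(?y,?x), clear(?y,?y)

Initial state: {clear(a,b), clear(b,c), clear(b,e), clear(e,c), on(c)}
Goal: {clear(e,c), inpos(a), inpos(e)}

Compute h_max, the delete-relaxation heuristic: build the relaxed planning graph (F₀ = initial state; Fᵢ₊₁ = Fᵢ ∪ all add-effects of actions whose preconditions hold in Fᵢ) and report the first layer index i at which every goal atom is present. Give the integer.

F0 = init (5 atoms)
F1 = F0 ∪ {above(b), above(c), above(e), clear(c,c), inpos(a), inpos(b), inpos(e)}  (12 atoms)
goal ⊆ F1  ⇒  h_max = 1

1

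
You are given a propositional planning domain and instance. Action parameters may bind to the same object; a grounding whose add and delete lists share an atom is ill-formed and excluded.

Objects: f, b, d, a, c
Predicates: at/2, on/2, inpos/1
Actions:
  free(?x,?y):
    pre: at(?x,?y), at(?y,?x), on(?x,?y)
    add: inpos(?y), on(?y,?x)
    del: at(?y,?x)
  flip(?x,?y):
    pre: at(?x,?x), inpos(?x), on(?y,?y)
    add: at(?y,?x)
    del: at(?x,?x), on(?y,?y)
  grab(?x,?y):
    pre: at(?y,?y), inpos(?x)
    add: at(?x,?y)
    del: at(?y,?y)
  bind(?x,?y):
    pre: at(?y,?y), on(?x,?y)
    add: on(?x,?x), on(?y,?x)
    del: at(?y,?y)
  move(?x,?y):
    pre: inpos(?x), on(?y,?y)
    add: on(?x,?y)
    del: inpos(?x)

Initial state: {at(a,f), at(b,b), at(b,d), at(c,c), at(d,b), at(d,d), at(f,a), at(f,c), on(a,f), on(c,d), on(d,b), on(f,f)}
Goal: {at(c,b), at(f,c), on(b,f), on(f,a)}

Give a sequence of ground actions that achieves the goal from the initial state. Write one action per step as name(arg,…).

1. free(d,b)  →  {at(a,f), at(b,b), at(c,c), at(d,b), at(d,d), at(f,a), at(f,c), inpos(b), on(a,f), on(b,d), on(c,d), on(d,b), on(f,f)}
2. free(a,f)  →  {at(a,f), at(b,b), at(c,c), at(d,b), at(d,d), at(f,c), inpos(b), inpos(f), on(a,f), on(b,d), on(c,d), on(d,b), on(f,a), on(f,f)}
3. bind(c,d)  →  {at(a,f), at(b,b), at(c,c), at(d,b), at(f,c), inpos(b), inpos(f), on(a,f), on(b,d), on(c,c), on(c,d), on(d,b), on(d,c), on(f,a), on(f,f)}
4. flip(b,c)  →  {at(a,f), at(c,b), at(c,c), at(d,b), at(f,c), inpos(b), inpos(f), on(a,f), on(b,d), on(c,d), on(d,b), on(d,c), on(f,a), on(f,f)}
5. move(b,f)  →  {at(a,f), at(c,b), at(c,c), at(d,b), at(f,c), inpos(f), on(a,f), on(b,d), on(b,f), on(c,d), on(d,b), on(d,c), on(f,a), on(f,f)}

free(d,b); free(a,f); bind(c,d); flip(b,c); move(b,f)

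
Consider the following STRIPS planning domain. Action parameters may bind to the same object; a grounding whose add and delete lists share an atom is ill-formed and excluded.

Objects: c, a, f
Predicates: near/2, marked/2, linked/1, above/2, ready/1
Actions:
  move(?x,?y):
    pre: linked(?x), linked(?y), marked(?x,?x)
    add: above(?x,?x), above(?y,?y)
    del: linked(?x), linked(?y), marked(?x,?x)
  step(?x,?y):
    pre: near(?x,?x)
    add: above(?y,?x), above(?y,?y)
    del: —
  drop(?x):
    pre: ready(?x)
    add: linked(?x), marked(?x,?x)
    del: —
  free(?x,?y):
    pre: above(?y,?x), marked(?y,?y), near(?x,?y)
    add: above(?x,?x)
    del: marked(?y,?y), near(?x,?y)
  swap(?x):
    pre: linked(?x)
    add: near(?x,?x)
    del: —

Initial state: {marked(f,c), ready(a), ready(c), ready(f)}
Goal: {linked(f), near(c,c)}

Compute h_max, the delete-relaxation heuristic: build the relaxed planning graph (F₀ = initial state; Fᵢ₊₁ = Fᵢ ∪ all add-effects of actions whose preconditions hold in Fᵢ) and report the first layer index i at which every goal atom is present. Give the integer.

2

F0 = init (4 atoms)
F1 = F0 ∪ {linked(a), linked(c), linked(f), marked(a,a), marked(c,c), marked(f,f)}  (10 atoms)
F2 = F1 ∪ {above(a,a), above(c,c), above(f,f), near(a,a), near(c,c), near(f,f)}  (16 atoms)
goal ⊆ F2  ⇒  h_max = 2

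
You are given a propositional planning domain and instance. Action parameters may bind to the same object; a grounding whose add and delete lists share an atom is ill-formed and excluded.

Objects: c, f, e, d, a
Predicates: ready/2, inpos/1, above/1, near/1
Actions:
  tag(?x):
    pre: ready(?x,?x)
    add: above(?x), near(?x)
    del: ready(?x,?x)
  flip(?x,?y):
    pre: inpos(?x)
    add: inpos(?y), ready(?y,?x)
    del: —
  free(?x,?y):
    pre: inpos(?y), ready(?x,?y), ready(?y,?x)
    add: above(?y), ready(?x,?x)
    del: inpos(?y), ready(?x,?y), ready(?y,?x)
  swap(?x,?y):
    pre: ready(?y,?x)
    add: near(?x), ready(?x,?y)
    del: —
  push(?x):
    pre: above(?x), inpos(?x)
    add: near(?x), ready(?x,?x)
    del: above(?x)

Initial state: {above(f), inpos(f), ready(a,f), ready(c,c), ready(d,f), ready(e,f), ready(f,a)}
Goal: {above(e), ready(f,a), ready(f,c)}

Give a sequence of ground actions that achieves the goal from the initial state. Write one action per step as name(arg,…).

1. flip(f,c)  →  {above(f), inpos(c), inpos(f), ready(a,f), ready(c,c), ready(c,f), ready(d,f), ready(e,f), ready(f,a)}
2. flip(c,f)  →  {above(f), inpos(c), inpos(f), ready(a,f), ready(c,c), ready(c,f), ready(d,f), ready(e,f), ready(f,a), ready(f,c)}
3. flip(c,e)  →  {above(f), inpos(c), inpos(e), inpos(f), ready(a,f), ready(c,c), ready(c,f), ready(d,f), ready(e,c), ready(e,f), ready(f,a), ready(f,c)}
4. flip(e,c)  →  {above(f), inpos(c), inpos(e), inpos(f), ready(a,f), ready(c,c), ready(c,e), ready(c,f), ready(d,f), ready(e,c), ready(e,f), ready(f,a), ready(f,c)}
5. free(c,e)  →  {above(e), above(f), inpos(c), inpos(f), ready(a,f), ready(c,c), ready(c,f), ready(d,f), ready(e,f), ready(f,a), ready(f,c)}

flip(f,c); flip(c,f); flip(c,e); flip(e,c); free(c,e)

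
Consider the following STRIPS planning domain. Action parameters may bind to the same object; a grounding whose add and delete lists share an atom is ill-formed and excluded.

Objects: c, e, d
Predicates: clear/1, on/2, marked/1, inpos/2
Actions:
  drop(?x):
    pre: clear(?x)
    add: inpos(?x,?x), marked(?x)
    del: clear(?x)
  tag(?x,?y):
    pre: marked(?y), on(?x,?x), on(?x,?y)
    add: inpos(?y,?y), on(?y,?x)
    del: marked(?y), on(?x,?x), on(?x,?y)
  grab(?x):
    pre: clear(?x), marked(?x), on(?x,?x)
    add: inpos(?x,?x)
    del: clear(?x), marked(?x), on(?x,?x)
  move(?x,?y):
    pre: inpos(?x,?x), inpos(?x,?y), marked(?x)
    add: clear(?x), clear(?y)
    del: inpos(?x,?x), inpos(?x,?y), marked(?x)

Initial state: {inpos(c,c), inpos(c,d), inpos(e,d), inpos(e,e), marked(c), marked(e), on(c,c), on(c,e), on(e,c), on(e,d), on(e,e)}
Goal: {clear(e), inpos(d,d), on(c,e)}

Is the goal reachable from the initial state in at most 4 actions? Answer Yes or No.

1. move(e,d)  →  {clear(d), clear(e), inpos(c,c), inpos(c,d), marked(c), on(c,c), on(c,e), on(e,c), on(e,d), on(e,e)}
2. drop(d)  →  {clear(e), inpos(c,c), inpos(c,d), inpos(d,d), marked(c), marked(d), on(c,c), on(c,e), on(e,c), on(e,d), on(e,e)}
optimal plan length = 2; 2 ≤ 4

Yes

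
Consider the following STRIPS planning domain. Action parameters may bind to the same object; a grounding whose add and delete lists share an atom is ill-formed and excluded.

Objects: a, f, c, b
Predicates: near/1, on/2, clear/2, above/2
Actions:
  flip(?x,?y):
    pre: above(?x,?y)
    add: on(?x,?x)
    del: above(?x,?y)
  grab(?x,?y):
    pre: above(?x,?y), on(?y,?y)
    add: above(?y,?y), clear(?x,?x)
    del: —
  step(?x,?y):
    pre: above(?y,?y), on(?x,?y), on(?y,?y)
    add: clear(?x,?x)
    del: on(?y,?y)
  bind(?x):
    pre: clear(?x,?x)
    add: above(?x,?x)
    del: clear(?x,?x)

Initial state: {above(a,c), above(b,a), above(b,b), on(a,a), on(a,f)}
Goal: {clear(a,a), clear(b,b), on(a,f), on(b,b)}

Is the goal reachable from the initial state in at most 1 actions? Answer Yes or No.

1. flip(b,b)  →  {above(a,c), above(b,a), on(a,a), on(a,f), on(b,b)}
2. grab(b,a)  →  {above(a,a), above(a,c), above(b,a), clear(b,b), on(a,a), on(a,f), on(b,b)}
3. grab(a,a)  →  {above(a,a), above(a,c), above(b,a), clear(a,a), clear(b,b), on(a,a), on(a,f), on(b,b)}
optimal plan length = 3; 3 > 1

No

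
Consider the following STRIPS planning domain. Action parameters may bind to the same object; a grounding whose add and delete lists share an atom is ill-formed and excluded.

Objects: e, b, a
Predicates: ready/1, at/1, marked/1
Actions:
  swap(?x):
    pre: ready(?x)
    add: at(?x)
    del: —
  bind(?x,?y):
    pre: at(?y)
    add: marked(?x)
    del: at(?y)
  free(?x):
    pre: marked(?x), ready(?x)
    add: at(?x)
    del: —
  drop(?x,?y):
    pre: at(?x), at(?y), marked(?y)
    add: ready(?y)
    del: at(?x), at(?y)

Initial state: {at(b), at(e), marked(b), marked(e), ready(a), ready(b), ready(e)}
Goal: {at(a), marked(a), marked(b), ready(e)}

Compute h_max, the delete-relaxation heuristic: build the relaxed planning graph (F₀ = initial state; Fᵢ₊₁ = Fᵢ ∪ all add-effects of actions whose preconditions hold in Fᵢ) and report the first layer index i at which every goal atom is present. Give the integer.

F0 = init (7 atoms)
F1 = F0 ∪ {at(a), marked(a)}  (9 atoms)
goal ⊆ F1  ⇒  h_max = 1

1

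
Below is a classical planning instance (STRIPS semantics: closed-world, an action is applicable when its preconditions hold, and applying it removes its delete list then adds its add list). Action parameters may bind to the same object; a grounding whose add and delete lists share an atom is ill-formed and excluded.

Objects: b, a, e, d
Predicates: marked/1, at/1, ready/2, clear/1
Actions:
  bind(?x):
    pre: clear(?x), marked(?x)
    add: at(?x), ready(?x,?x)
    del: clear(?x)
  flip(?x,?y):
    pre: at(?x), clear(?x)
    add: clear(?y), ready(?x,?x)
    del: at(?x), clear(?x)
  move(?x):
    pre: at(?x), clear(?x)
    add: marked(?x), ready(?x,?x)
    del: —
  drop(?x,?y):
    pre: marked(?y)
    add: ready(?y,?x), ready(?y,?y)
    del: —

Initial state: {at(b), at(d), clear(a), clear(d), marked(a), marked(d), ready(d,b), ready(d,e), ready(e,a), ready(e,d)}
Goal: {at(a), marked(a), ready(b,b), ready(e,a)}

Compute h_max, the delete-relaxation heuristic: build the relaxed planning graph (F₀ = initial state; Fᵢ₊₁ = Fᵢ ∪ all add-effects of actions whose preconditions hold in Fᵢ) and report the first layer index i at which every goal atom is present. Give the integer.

2

F0 = init (10 atoms)
F1 = F0 ∪ {at(a), clear(b), clear(e), ready(a,a), ready(a,b), ready(a,d), ready(a,e), ready(d,a), ready(d,d)}  (19 atoms)
F2 = F1 ∪ {marked(b), ready(b,b)}  (21 atoms)
goal ⊆ F2  ⇒  h_max = 2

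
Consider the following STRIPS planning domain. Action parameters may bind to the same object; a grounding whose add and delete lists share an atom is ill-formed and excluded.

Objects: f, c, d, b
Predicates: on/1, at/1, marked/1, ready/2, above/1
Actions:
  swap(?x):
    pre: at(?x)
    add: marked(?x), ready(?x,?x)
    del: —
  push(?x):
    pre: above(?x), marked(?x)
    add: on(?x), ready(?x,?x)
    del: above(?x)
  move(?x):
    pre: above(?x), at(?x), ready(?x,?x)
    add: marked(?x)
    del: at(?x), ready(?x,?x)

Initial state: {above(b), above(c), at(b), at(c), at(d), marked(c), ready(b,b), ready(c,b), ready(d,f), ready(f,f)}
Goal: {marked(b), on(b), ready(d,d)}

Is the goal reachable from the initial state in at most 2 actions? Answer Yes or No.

1. swap(d)  →  {above(b), above(c), at(b), at(c), at(d), marked(c), marked(d), ready(b,b), ready(c,b), ready(d,d), ready(d,f), ready(f,f)}
2. swap(b)  →  {above(b), above(c), at(b), at(c), at(d), marked(b), marked(c), marked(d), ready(b,b), ready(c,b), ready(d,d), ready(d,f), ready(f,f)}
3. push(b)  →  {above(c), at(b), at(c), at(d), marked(b), marked(c), marked(d), on(b), ready(b,b), ready(c,b), ready(d,d), ready(d,f), ready(f,f)}
optimal plan length = 3; 3 > 2

No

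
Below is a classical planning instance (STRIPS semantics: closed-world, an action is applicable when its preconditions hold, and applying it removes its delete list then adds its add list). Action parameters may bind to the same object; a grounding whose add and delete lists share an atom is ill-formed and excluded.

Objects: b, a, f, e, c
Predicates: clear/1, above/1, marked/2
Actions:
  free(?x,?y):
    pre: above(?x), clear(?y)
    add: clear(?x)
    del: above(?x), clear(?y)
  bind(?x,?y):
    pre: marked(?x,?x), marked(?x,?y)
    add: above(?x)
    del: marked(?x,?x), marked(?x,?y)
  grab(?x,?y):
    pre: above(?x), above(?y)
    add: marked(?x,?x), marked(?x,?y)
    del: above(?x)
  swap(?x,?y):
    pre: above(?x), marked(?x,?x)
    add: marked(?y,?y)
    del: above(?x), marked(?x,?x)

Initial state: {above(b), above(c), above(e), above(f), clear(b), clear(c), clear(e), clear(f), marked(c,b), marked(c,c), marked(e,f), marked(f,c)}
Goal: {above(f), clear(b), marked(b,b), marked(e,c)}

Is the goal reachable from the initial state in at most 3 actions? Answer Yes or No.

1. grab(b,b)  →  {above(c), above(e), above(f), clear(b), clear(c), clear(e), clear(f), marked(b,b), marked(c,b), marked(c,c), marked(e,f), marked(f,c)}
2. grab(e,c)  →  {above(c), above(f), clear(b), clear(c), clear(e), clear(f), marked(b,b), marked(c,b), marked(c,c), marked(e,c), marked(e,e), marked(e,f), marked(f,c)}
optimal plan length = 2; 2 ≤ 3

Yes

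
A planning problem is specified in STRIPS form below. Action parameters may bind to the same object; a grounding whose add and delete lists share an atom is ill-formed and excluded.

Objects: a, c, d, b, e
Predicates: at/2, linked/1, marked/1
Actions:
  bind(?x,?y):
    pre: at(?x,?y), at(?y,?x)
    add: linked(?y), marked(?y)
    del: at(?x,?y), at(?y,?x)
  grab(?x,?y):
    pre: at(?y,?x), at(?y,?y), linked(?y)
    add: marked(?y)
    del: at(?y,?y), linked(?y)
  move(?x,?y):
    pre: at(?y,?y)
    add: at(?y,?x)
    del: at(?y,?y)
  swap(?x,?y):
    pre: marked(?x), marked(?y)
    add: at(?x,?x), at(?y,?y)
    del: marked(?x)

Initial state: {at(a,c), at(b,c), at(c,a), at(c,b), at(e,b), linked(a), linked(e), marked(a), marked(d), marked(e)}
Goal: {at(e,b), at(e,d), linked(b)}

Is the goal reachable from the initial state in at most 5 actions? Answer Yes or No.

1. bind(c,b)  →  {at(a,c), at(c,a), at(e,b), linked(a), linked(b), linked(e), marked(a), marked(b), marked(d), marked(e)}
2. swap(a,e)  →  {at(a,a), at(a,c), at(c,a), at(e,b), at(e,e), linked(a), linked(b), linked(e), marked(b), marked(d), marked(e)}
3. move(d,e)  →  {at(a,a), at(a,c), at(c,a), at(e,b), at(e,d), linked(a), linked(b), linked(e), marked(b), marked(d), marked(e)}
optimal plan length = 3; 3 ≤ 5

Yes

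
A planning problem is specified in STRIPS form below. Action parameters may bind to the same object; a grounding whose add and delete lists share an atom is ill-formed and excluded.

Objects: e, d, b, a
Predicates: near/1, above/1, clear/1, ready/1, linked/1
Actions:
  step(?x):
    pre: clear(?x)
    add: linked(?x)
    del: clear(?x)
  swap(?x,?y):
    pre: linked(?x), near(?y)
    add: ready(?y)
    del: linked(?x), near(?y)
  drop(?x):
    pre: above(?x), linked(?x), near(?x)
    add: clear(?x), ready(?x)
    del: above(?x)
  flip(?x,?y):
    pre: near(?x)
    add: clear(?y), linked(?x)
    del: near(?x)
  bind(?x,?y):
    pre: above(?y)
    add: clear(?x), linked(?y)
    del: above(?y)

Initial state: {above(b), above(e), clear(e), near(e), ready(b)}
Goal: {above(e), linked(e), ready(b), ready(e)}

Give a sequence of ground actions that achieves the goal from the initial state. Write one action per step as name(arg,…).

step(e); bind(e,b); swap(b,e)

1. step(e)  →  {above(b), above(e), linked(e), near(e), ready(b)}
2. bind(e,b)  →  {above(e), clear(e), linked(b), linked(e), near(e), ready(b)}
3. swap(b,e)  →  {above(e), clear(e), linked(e), ready(b), ready(e)}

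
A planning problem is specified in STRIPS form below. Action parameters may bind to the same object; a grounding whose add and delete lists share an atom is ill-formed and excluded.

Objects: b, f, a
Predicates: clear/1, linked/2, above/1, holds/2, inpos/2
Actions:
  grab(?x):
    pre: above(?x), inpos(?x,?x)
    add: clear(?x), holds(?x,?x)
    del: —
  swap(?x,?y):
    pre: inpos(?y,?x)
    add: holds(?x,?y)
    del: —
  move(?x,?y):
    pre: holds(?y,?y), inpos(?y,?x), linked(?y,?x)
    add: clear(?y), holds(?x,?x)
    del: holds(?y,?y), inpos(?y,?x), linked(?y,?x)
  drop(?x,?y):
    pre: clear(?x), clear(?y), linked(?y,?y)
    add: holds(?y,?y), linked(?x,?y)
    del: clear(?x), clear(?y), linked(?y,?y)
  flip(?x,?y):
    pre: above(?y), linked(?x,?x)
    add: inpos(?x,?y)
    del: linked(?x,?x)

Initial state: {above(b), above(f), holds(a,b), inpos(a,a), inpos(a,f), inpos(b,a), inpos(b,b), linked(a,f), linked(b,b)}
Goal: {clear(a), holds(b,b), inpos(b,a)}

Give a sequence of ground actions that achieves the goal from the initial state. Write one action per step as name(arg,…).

grab(b); swap(a,a); move(f,a)

1. grab(b)  →  {above(b), above(f), clear(b), holds(a,b), holds(b,b), inpos(a,a), inpos(a,f), inpos(b,a), inpos(b,b), linked(a,f), linked(b,b)}
2. swap(a,a)  →  {above(b), above(f), clear(b), holds(a,a), holds(a,b), holds(b,b), inpos(a,a), inpos(a,f), inpos(b,a), inpos(b,b), linked(a,f), linked(b,b)}
3. move(f,a)  →  {above(b), above(f), clear(a), clear(b), holds(a,b), holds(b,b), holds(f,f), inpos(a,a), inpos(b,a), inpos(b,b), linked(b,b)}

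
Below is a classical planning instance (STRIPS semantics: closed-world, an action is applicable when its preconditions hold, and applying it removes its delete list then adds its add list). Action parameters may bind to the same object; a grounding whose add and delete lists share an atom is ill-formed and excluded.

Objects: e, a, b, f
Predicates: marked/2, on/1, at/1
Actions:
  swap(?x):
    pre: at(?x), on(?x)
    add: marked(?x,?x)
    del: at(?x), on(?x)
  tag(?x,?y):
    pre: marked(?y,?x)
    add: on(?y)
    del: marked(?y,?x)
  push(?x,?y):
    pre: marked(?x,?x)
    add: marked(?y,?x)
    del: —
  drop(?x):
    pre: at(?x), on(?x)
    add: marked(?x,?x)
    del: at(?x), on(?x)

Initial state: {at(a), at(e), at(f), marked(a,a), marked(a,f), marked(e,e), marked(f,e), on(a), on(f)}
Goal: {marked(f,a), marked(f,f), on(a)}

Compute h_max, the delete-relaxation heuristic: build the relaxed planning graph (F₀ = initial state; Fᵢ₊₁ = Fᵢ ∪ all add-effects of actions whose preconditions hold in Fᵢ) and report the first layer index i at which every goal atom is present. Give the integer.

1

F0 = init (9 atoms)
F1 = F0 ∪ {marked(a,e), marked(b,a), marked(b,e), marked(e,a), marked(f,a), marked(f,f), on(e)}  (16 atoms)
goal ⊆ F1  ⇒  h_max = 1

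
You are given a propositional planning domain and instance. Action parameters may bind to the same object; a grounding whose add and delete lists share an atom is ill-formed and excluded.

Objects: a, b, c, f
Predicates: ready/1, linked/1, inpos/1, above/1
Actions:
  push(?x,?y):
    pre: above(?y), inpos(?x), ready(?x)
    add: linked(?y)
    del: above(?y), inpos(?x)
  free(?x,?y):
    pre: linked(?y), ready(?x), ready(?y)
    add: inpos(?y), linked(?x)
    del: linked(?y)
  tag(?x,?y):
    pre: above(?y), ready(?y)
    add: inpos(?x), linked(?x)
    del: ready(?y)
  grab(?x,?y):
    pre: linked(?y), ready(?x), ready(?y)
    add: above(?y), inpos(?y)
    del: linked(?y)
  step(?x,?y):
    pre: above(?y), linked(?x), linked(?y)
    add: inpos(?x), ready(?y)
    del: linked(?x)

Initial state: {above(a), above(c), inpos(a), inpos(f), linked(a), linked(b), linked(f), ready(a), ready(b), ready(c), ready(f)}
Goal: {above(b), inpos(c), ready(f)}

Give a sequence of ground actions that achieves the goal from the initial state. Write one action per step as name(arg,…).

tag(c,a); grab(b,b)

1. tag(c,a)  →  {above(a), above(c), inpos(a), inpos(c), inpos(f), linked(a), linked(b), linked(c), linked(f), ready(b), ready(c), ready(f)}
2. grab(b,b)  →  {above(a), above(b), above(c), inpos(a), inpos(b), inpos(c), inpos(f), linked(a), linked(c), linked(f), ready(b), ready(c), ready(f)}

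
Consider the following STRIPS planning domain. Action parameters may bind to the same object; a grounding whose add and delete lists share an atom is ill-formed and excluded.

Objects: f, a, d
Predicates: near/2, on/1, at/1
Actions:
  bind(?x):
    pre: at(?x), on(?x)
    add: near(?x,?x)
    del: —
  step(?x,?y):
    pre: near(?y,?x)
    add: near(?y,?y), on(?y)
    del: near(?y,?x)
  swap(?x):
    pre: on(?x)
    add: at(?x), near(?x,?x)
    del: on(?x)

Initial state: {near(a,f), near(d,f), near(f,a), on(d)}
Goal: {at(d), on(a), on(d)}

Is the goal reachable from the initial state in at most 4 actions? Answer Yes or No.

Yes

1. step(f,a)  →  {near(a,a), near(d,f), near(f,a), on(a), on(d)}
2. swap(d)  →  {at(d), near(a,a), near(d,d), near(d,f), near(f,a), on(a)}
3. step(f,d)  →  {at(d), near(a,a), near(d,d), near(f,a), on(a), on(d)}
optimal plan length = 3; 3 ≤ 4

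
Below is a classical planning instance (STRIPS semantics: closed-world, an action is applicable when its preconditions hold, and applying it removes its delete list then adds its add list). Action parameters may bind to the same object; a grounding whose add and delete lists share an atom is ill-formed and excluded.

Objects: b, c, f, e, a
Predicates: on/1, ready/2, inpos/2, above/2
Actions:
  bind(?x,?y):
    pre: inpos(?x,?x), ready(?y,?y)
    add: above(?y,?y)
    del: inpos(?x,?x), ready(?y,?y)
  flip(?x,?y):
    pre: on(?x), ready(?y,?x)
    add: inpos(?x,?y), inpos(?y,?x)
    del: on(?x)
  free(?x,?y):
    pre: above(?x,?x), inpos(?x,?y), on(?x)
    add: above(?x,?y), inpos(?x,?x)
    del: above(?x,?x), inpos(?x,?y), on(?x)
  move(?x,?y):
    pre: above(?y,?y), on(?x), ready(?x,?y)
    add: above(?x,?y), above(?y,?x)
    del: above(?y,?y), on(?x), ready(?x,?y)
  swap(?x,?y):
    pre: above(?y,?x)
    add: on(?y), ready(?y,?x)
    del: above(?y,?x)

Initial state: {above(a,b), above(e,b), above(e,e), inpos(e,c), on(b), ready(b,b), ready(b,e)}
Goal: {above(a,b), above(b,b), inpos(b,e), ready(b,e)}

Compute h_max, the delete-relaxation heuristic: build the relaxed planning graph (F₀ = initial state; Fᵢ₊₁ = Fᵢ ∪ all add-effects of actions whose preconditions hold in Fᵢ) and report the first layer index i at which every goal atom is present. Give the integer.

2

F0 = init (7 atoms)
F1 = F0 ∪ {above(b,e), inpos(b,b), on(a), on(e), ready(a,b), ready(e,b), ready(e,e)}  (14 atoms)
F2 = F1 ∪ {above(b,b), above(e,c), inpos(a,b), inpos(b,a), inpos(b,e), inpos(e,b), inpos(e,e)}  (21 atoms)
goal ⊆ F2  ⇒  h_max = 2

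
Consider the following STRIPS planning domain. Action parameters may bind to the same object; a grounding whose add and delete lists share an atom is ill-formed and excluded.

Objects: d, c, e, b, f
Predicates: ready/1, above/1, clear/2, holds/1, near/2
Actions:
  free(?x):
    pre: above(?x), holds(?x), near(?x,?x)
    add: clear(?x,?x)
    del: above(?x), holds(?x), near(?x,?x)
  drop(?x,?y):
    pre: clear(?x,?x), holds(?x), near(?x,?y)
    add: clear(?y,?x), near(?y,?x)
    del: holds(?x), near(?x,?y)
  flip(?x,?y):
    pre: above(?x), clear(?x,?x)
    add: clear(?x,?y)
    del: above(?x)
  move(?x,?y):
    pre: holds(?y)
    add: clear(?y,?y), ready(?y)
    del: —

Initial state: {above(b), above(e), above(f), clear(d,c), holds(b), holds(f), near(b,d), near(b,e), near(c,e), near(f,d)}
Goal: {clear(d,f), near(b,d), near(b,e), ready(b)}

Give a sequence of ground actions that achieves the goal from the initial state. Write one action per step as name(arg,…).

move(d,b); move(d,f); drop(f,d)

1. move(d,b)  →  {above(b), above(e), above(f), clear(b,b), clear(d,c), holds(b), holds(f), near(b,d), near(b,e), near(c,e), near(f,d), ready(b)}
2. move(d,f)  →  {above(b), above(e), above(f), clear(b,b), clear(d,c), clear(f,f), holds(b), holds(f), near(b,d), near(b,e), near(c,e), near(f,d), ready(b), ready(f)}
3. drop(f,d)  →  {above(b), above(e), above(f), clear(b,b), clear(d,c), clear(d,f), clear(f,f), holds(b), near(b,d), near(b,e), near(c,e), near(d,f), ready(b), ready(f)}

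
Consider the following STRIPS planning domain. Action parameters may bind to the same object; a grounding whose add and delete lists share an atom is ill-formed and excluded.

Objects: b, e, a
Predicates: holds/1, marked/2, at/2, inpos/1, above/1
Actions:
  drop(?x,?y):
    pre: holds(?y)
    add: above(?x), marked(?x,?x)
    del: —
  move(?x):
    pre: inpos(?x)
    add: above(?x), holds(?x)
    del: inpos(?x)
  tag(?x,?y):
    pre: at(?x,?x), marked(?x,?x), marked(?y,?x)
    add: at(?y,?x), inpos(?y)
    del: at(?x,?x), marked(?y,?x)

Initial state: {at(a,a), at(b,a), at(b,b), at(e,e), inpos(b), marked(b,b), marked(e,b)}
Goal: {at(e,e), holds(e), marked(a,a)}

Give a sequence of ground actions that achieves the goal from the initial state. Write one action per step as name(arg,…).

1. tag(b,e)  →  {at(a,a), at(b,a), at(e,b), at(e,e), inpos(b), inpos(e), marked(b,b)}
2. move(e)  →  {above(e), at(a,a), at(b,a), at(e,b), at(e,e), holds(e), inpos(b), marked(b,b)}
3. drop(a,e)  →  {above(a), above(e), at(a,a), at(b,a), at(e,b), at(e,e), holds(e), inpos(b), marked(a,a), marked(b,b)}

tag(b,e); move(e); drop(a,e)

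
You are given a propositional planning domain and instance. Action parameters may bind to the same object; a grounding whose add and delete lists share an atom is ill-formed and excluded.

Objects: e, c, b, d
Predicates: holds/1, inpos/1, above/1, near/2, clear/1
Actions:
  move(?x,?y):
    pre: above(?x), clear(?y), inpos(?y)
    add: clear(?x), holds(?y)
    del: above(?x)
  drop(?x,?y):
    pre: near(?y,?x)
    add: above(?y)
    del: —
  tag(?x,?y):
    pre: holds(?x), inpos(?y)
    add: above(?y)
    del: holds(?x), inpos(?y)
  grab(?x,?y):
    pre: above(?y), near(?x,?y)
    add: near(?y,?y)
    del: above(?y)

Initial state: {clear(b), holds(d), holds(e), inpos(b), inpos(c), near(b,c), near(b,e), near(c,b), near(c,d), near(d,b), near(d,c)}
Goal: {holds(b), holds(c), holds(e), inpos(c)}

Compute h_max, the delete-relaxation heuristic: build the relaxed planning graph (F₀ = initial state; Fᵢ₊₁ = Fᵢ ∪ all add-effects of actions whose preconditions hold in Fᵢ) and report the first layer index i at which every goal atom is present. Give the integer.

3

F0 = init (11 atoms)
F1 = F0 ∪ {above(b), above(c), above(d)}  (14 atoms)
F2 = F1 ∪ {clear(c), clear(d), holds(b), near(b,b), near(c,c), near(d,d)}  (20 atoms)
F3 = F2 ∪ {holds(c)}  (21 atoms)
goal ⊆ F3  ⇒  h_max = 3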